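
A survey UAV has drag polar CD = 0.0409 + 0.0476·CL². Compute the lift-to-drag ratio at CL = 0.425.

L/D = 8.59

CD = 0.0409 + 0.0476 × 0.425² = 0.0495
L/D = CL/CD = 0.425 / 0.0495 = 8.59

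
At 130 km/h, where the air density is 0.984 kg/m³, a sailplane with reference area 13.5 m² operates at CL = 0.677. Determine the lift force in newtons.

L = 5860 N

Convert speed: v = 130 km/h ÷ 3.6 = 36.11 m/s.
Dynamic pressure q = ½ρv² = ½ × 0.984 × 36.11² = 641.6 Pa.
L = q·S·CL = 641.6 × 13.5 × 0.677 = 5860 N ≈ 5.86 kN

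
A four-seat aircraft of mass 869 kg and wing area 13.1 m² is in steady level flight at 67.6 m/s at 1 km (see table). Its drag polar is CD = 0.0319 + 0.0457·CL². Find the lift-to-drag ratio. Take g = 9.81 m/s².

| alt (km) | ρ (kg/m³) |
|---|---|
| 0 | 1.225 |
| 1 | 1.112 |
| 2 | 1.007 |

At 1 km, from the table: ρ = 1.112 kg/m³.
Weight W = mg = 869 × 9.81 = 8524.9 N; in level flight L = W.
Dynamic pressure q = 0.5 × 1.112 × 67.6² = 2541 Pa.
Required CL = L/(qS) = 8524.9/(2541·13.1) = 0.2561.
CD = 0.0319 + 0.0457 × 0.2561² = 0.0349.
L/D = CL/CD = 0.2561 / 0.0349 = 7.34

L/D = 7.34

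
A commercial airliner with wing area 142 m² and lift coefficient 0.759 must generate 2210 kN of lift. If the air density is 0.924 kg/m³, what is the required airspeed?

L = ½ρv²S·CL ⇒ v = √(2L/(ρ·S·CL))
v = √(2 × 2.21×10^6 / (0.924 × 142 × 0.759)) = √44380 = 211 m/s

v = 211 m/s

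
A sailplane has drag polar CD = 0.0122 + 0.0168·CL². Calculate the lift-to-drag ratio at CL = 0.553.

L/D = 31.9

CD = 0.0122 + 0.0168 × 0.553² = 0.01734
L/D = CL/CD = 0.553 / 0.01734 = 31.9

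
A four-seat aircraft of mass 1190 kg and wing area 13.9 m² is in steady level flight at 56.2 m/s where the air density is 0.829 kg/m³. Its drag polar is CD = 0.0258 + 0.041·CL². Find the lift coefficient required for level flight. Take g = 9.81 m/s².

Level flight ⇒ L = W = m·g = 1190 × 9.81 = 11674 N.
Dynamic pressure q = 0.5 × 0.829 × 56.2² = 1309 Pa.
Required CL = L/(qS) = 11674/(1309·13.9) = 0.6415.

CL = 0.642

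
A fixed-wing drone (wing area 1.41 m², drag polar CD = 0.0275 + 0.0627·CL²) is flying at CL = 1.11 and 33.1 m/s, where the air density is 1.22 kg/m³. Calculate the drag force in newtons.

D = 98.7 N

CD = 0.0275 + 0.0627 × 1.11² = 0.1048
D = ½ρv²S·CD = ½ × 1.22 × 33.1² × 1.41 × 0.1048 = 98.7 N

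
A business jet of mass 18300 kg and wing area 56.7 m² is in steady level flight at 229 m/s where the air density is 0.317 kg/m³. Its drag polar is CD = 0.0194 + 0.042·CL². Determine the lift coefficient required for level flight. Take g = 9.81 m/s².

Weight W = mg = 18300 × 9.81 = 1.7952×10^5 N; in level flight L = W.
Dynamic pressure q = 0.5 × 0.317 × 229² = 8312 Pa.
CL = W/(q·S) = 1.7952×10^5 / (8312 × 56.7) = 0.3809.

CL = 0.381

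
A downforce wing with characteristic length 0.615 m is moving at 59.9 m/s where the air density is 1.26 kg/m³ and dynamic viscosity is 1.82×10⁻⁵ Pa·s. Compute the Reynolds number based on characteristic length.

Re = ρ·v·c/μ = 1.26 × 59.9 × 0.615 / (1.82×10⁻⁵) = 2.55×10^6

Re = 2.55×10^6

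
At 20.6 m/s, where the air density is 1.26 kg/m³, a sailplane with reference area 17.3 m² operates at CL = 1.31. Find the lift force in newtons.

Dynamic pressure q = ½ρv² = ½ × 1.26 × 20.6² = 267.3 Pa.
L = q·S·CL = 267.3 × 17.3 × 1.31 = 6060 N ≈ 6.06 kN

L = 6060 N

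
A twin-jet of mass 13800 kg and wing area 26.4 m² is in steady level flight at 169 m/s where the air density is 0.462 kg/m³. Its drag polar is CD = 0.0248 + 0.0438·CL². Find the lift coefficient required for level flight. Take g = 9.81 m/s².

In steady level flight, lift balances weight: W = mg = 13800 × 9.81 = 1.3538×10^5 N.
q = ½ρv² = ½ × 0.462 × 169² = 6598 Pa.
CL = 2W/(ρv²S) = 2×1.3538×10^5/(0.462×169²×26.4) = 0.7772.

CL = 0.777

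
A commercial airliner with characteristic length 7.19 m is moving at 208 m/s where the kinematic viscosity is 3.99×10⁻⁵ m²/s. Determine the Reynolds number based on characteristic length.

Re = v·c/ν = 208 × 7.19 / (3.99×10⁻⁵) = 3.75×10^7

Re = 3.75×10^7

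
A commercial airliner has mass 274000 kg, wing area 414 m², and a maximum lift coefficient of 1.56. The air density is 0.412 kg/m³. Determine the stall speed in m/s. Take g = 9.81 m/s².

Stall occurs when L = W at CL,max. W = mg = 274000 × 9.81 = 2.688×10^6 N.
V_stall = √(2W/(ρ·S·CL,max)) = √(2 × 2.688×10^6 / (0.412 × 414 × 1.56))
V_stall = √20200 = 142 m/s

V_stall = 142 m/s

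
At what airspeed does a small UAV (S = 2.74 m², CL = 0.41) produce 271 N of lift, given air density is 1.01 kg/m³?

L = ½ρv²S·CL ⇒ v = √(2L/(ρ·S·CL))
v = √(2 × 271 / (1.01 × 2.74 × 0.41)) = √477.7 = 21.9 m/s

v = 21.9 m/s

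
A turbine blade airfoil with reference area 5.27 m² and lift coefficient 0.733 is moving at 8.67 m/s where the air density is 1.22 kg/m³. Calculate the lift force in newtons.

L = 177 N

Dynamic pressure q = ½ρv² = ½ × 1.22 × 8.67² = 45.85 Pa.
L = q·S·CL = 45.85 × 5.27 × 0.733 = 177 N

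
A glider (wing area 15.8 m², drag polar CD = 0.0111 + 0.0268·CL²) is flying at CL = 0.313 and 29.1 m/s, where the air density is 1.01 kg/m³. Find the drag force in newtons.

CD = 0.0111 + 0.0268 × 0.313² = 0.01373
D = ½ρv²S·CD = ½ × 1.01 × 29.1² × 15.8 × 0.01373 = 92.7 N

D = 92.7 N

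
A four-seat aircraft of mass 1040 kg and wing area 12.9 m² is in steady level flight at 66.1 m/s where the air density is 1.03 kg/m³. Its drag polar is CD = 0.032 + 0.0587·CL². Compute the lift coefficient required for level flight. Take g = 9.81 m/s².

CL = 0.351

In steady level flight, lift balances weight: W = mg = 1040 × 9.81 = 10202 N.
Dynamic pressure q = 0.5 × 1.03 × 66.1² = 2250 Pa.
CL = W/(q·S) = 10202 / (2250 × 12.9) = 0.3515.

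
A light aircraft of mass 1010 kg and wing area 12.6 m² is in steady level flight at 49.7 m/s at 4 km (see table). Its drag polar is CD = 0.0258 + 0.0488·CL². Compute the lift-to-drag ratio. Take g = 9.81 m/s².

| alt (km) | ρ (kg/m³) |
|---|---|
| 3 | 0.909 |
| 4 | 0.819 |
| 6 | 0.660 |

At 4 km, from the table: ρ = 0.819 kg/m³.
Level flight ⇒ L = W = m·g = 1010 × 9.81 = 9908.1 N.
q = ½ρv² = ½ × 0.819 × 49.7² = 1012 Pa.
CL = 2W/(ρv²S) = 2×9908.1/(0.819×49.7²×12.6) = 0.7774.
CD = 0.0258 + 0.0488 × 0.7774² = 0.05529.
L/D = CL/CD = 0.7774 / 0.05529 = 14.1

L/D = 14.1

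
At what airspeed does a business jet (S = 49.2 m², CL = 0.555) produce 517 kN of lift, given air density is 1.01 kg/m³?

L = ½ρv²S·CL ⇒ v = √(2L/(ρ·S·CL))
v = √(2 × 5.17×10^5 / (1.01 × 49.2 × 0.555)) = √37490 = 194 m/s

v = 194 m/s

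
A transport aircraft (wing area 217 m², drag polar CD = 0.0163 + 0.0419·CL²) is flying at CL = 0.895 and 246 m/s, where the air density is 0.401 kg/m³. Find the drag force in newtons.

CD = 0.0163 + 0.0419 × 0.895² = 0.04986
D = ½ρv²S·CD = ½ × 0.401 × 246² × 217 × 0.04986 = 1.31×10^5 N

D = 1.31×10^5 N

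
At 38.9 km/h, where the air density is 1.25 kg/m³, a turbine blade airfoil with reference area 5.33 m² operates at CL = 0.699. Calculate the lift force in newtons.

L = 272 N

Convert speed: v = 38.9 km/h ÷ 3.6 = 10.81 m/s.
L = ½ρv²S·CL = ½ × 1.25 × 10.81² × 5.33 × 0.699 = 272 N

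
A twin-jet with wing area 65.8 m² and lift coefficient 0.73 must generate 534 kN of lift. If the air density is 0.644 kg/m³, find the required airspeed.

L = ½ρv²S·CL ⇒ v = √(2L/(ρ·S·CL))
v = √(2 × 5.34×10^5 / (0.644 × 65.8 × 0.73)) = √34530 = 186 m/s

v = 186 m/s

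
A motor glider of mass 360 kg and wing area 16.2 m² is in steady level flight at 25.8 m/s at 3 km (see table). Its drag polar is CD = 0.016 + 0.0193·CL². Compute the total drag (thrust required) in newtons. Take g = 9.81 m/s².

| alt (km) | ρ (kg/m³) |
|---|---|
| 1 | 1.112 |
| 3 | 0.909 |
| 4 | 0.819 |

D = 128 N

At 3 km, from the table: ρ = 0.909 kg/m³.
In steady level flight, lift balances weight: W = mg = 360 × 9.81 = 3531.6 N.
q = ½ρv² = ½ × 0.909 × 25.8² = 302.5 Pa.
CL = 2W/(ρv²S) = 2×3531.6/(0.909×25.8²×16.2) = 0.7206.
CD = 0.016 + 0.0193 × 0.7206² = 0.02602.
D = q·S·CD = 302.5 × 16.2 × 0.02602 = 127.5 N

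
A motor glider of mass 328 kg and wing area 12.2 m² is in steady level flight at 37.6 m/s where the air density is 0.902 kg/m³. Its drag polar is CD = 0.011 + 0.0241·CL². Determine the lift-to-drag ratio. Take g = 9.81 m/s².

Weight W = mg = 328 × 9.81 = 3217.7 N; in level flight L = W.
Dynamic pressure q = 0.5 × 0.902 × 37.6² = 637.6 Pa.
CL = 2W/(ρv²S) = 2×3217.7/(0.902×37.6²×12.2) = 0.4136.
CD = 0.011 + 0.0241 × 0.4136² = 0.01512.
L/D = CL/CD = 0.4136 / 0.01512 = 27.4

L/D = 27.4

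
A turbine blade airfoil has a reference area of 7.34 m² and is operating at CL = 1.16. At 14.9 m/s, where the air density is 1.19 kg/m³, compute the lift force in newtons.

Dynamic pressure q = ½ρv² = ½ × 1.19 × 14.9² = 132.1 Pa.
L = q·S·CL = 132.1 × 7.34 × 1.16 = 1120 N

L = 1120 N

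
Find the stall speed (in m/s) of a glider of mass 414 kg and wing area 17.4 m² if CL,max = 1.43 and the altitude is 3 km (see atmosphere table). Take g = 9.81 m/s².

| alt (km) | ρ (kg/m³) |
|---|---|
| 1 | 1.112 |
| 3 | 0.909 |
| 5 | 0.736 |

V_stall = 19 m/s

At 3 km, from the table: ρ = 0.909 kg/m³.
At stall, lift equals weight: L = W = m·g = 414 × 9.81 = 4061 N.
V_stall = √(2W/(ρ·S·CL,max)) = √(2 × 4061 / (0.909 × 17.4 × 1.43))
V_stall = √359.1 = 19 m/s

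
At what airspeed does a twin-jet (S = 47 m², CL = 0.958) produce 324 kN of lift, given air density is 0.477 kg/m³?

L = ½ρv²S·CL ⇒ v = √(2L/(ρ·S·CL))
v = √(2 × 3.24×10^5 / (0.477 × 47 × 0.958)) = √30170 = 174 m/s

v = 174 m/s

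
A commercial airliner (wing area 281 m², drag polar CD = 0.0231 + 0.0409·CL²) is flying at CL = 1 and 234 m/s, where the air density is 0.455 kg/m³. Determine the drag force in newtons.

D = 2.24×10^5 N

CD = 0.0231 + 0.0409 × 1² = 0.064
D = ½ρv²S·CD = ½ × 0.455 × 234² × 281 × 0.064 = 2.24×10^5 N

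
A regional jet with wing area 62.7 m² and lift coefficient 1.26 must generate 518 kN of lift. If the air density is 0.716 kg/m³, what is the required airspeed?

L = ½ρv²S·CL ⇒ v = √(2L/(ρ·S·CL))
v = √(2 × 5.18×10^5 / (0.716 × 62.7 × 1.26)) = √18320 = 135 m/s

v = 135 m/s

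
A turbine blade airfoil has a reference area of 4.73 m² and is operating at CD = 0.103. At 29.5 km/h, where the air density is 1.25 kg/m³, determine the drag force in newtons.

D = 20.4 N

Convert speed: v = 29.5 km/h ÷ 3.6 = 8.194 m/s.
D = ½ρv²S·CD = ½ × 1.25 × 8.194² × 4.73 × 0.103 = 20.4 N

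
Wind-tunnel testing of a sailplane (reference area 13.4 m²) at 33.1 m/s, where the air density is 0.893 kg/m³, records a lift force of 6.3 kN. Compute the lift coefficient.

From L = ½ρv²S·CL, rearranging gives CL = 2L/(ρv²S).
CL = 2 × 6300 / (0.893 × 33.1² × 13.4) = 0.961

CL = 0.961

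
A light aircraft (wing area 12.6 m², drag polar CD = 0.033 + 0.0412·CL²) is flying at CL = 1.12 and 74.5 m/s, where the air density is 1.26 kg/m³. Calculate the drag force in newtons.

CD = 0.033 + 0.0412 × 1.12² = 0.08468
D = ½ρv²S·CD = ½ × 1.26 × 74.5² × 12.6 × 0.08468 = 3730 N

D = 3730 N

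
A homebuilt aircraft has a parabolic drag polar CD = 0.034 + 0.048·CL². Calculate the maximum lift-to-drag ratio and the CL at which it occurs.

For CD = CD0 + K·CL², (L/D)max occurs at CL* = √(CD0/K) and equals 1/(2√(K·CD0)).
(L/D)max = 1/(2√(0.048 × 0.034)) = 1/(2 × 0.0404) = 12.4
CL* = √(0.034/0.048) = 0.842

(L/D)max = 12.4, at CL = 0.842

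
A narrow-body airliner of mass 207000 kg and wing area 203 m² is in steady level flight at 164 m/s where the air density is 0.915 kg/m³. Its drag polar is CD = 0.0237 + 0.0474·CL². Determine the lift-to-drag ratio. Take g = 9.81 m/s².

L/D = 14.8

Level flight ⇒ L = W = m·g = 207000 × 9.81 = 2.0307×10^6 N.
Dynamic pressure q = 0.5 × 0.915 × 164² = 12300 Pa.
Required CL = L/(qS) = 2.0307×10^6/(12300·203) = 0.813.
CD = 0.0237 + 0.0474 × 0.813² = 0.05503.
L/D = CL/CD = 0.813 / 0.05503 = 14.8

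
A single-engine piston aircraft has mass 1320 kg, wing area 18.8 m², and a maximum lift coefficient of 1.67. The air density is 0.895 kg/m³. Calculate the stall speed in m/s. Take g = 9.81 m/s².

At stall, lift equals weight: L = W = m·g = 1320 × 9.81 = 12950 N.
V_stall = √(2W/(ρ·S·CL,max)) = √(2 × 12950 / (0.895 × 18.8 × 1.67))
V_stall = √921.7 = 30.4 m/s

V_stall = 30.4 m/s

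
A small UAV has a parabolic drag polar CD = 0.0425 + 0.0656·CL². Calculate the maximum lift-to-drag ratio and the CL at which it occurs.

(L/D)max = 9.47, at CL = 0.805

For CD = CD0 + K·CL², (L/D)max occurs at CL* = √(CD0/K) and equals 1/(2√(K·CD0)).
(L/D)max = 1/(2√(0.0656 × 0.0425)) = 1/(2 × 0.0528) = 9.47
CL* = √(0.0425/0.0656) = 0.805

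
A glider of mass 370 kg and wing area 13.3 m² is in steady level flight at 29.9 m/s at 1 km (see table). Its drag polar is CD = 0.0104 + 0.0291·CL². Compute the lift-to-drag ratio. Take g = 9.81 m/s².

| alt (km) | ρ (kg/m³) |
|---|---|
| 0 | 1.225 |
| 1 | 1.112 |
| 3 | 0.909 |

At 1 km, from the table: ρ = 1.112 kg/m³.
Level flight ⇒ L = W = m·g = 370 × 9.81 = 3629.7 N.
Dynamic pressure q = 0.5 × 1.112 × 29.9² = 497.1 Pa.
CL = W/(q·S) = 3629.7 / (497.1 × 13.3) = 0.549.
CD = 0.0104 + 0.0291 × 0.549² = 0.01917.
L/D = CL/CD = 0.549 / 0.01917 = 28.6

L/D = 28.6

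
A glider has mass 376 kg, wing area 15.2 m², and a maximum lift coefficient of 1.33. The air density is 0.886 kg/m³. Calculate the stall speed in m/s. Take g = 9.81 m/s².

V_stall = 20.3 m/s

Stall occurs when L = W at CL,max. W = mg = 376 × 9.81 = 3689 N.
From L = ½ρV²S·CL,max = W: V_stall = √(2W/(ρSCL,max)) = √(2·3689/(0.886·15.2·1.33))
V_stall = √411.9 = 20.3 m/s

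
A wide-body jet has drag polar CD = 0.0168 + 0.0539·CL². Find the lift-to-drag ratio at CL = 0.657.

L/D = 16.4

CD = 0.0168 + 0.0539 × 0.657² = 0.04007
L/D = CL/CD = 0.657 / 0.04007 = 16.4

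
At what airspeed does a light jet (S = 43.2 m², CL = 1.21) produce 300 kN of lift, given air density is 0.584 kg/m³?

L = ½ρv²S·CL ⇒ v = √(2L/(ρ·S·CL))
v = √(2 × 3×10^5 / (0.584 × 43.2 × 1.21)) = √19650 = 140 m/s

v = 140 m/s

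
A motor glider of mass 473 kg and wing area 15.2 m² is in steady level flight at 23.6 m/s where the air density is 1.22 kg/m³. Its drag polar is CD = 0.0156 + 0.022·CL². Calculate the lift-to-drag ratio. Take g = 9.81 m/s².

L/D = 26.9

In steady level flight, lift balances weight: W = mg = 473 × 9.81 = 4640.1 N.
Dynamic pressure q = 0.5 × 1.22 × 23.6² = 339.7 Pa.
CL = 2W/(ρv²S) = 2×4640.1/(1.22×23.6²×15.2) = 0.8985.
CD = 0.0156 + 0.022 × 0.8985² = 0.03336.
L/D = CL/CD = 0.8985 / 0.03336 = 26.9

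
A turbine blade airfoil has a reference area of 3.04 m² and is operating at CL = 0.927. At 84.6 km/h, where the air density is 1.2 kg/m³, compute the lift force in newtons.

L = 934 N

Convert speed: v = 84.6 km/h ÷ 3.6 = 23.5 m/s.
Dynamic pressure q = ½ρv² = ½ × 1.2 × 23.5² = 331.3 Pa.
L = q·S·CL = 331.3 × 3.04 × 0.927 = 934 N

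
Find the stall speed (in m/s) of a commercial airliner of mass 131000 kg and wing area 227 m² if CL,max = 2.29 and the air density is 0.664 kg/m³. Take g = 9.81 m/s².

V_stall = 86.3 m/s

Weight W = mg = 131000 × 9.81 = 1.285×10^6 N.
V_stall = √(2W/(ρ·S·CL,max)) = √(2 × 1.285×10^6 / (0.664 × 227 × 2.29))
V_stall = √7446 = 86.3 m/s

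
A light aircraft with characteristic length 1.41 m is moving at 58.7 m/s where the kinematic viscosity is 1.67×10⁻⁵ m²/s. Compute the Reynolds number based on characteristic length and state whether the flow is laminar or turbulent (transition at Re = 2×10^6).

Re = v·c/ν = 58.7 × 1.41 / (1.67×10⁻⁵) = 4.96×10^6
Since 4.96×10^6 > 2×10^6, the flow is turbulent.

Re = 4.96×10^6 (turbulent)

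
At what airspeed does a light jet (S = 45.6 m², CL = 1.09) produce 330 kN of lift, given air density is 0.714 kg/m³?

L = ½ρv²S·CL ⇒ v = √(2L/(ρ·S·CL))
v = √(2 × 3.3×10^5 / (0.714 × 45.6 × 1.09)) = √18600 = 136 m/s

v = 136 m/s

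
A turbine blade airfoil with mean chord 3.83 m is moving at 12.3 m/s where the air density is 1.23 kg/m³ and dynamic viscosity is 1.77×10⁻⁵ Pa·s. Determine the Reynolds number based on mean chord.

Re = 3.27×10^6

Re = ρ·v·c/μ = 1.23 × 12.3 × 3.83 / (1.77×10⁻⁵) = 3.27×10^6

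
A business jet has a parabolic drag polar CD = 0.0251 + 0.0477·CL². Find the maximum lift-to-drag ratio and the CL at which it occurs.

For CD = CD0 + K·CL², (L/D)max occurs at CL* = √(CD0/K) and equals 1/(2√(K·CD0)).
(L/D)max = 1/(2√(0.0477 × 0.0251)) = 1/(2 × 0.0346) = 14.5
CL* = √(0.0251/0.0477) = 0.725

(L/D)max = 14.5, at CL = 0.725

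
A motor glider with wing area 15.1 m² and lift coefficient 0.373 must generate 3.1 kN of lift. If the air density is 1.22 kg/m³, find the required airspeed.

v = 30 m/s

L = ½ρv²S·CL ⇒ v = √(2L/(ρ·S·CL))
v = √(2 × 3100 / (1.22 × 15.1 × 0.373)) = √902.3 = 30 m/s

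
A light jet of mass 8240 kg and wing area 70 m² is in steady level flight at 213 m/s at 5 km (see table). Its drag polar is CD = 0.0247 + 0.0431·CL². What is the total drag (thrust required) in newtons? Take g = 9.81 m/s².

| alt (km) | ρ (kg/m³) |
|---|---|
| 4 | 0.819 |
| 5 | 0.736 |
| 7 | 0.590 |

At 5 km, from the table: ρ = 0.736 kg/m³.
Weight W = mg = 8240 × 9.81 = 80834 N; in level flight L = W.
Dynamic pressure q = 0.5 × 0.736 × 213² = 16700 Pa.
Required CL = L/(qS) = 80834/(16700·70) = 0.06917.
CD = 0.0247 + 0.0431 × 0.06917² = 0.02491.
D = q·S·CD = 16700 × 70 × 0.02491 = 29110 N

D = 29100 N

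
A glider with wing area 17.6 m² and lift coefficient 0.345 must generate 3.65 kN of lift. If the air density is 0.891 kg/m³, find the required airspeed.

v = 36.7 m/s

L = ½ρv²S·CL ⇒ v = √(2L/(ρ·S·CL))
v = √(2 × 3650 / (0.891 × 17.6 × 0.345)) = √1349 = 36.7 m/s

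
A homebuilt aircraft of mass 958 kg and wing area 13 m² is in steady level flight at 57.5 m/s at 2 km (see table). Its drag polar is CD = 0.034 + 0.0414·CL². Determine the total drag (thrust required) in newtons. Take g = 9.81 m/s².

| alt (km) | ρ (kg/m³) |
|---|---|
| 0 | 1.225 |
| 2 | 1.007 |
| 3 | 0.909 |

D = 905 N

At 2 km, from the table: ρ = 1.007 kg/m³.
Level flight ⇒ L = W = m·g = 958 × 9.81 = 9398 N.
q = ½ρv² = ½ × 1.007 × 57.5² = 1665 Pa.
Required CL = L/(qS) = 9398/(1665·13) = 0.4343.
CD = 0.034 + 0.0414 × 0.4343² = 0.04181.
D = q·S·CD = 1665 × 13 × 0.04181 = 904.8 N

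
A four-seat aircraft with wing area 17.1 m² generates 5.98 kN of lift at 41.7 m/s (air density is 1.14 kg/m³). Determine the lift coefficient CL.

From L = ½ρv²S·CL, rearranging gives CL = 2L/(ρv²S).
CL = 2 × 5980 / (1.14 × 41.7² × 17.1) = 0.353

CL = 0.353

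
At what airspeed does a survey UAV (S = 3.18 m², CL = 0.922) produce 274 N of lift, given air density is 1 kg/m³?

L = ½ρv²S·CL ⇒ v = √(2L/(ρ·S·CL))
v = √(2 × 274 / (1 × 3.18 × 0.922)) = √186.9 = 13.7 m/s

v = 13.7 m/s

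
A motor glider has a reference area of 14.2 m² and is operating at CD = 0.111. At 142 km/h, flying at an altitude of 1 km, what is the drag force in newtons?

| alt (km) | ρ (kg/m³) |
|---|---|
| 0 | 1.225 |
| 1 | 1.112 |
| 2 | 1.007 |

D = 1360 N

At 1 km, from the table: ρ = 1.112 kg/m³.
Convert speed: v = 142 km/h ÷ 3.6 = 39.44 m/s.
D = ½ρv²S·CD = ½ × 1.112 × 39.44² × 14.2 × 0.111 = 1360 N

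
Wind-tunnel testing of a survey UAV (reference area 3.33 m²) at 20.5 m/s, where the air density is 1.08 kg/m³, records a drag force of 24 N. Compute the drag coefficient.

From D = ½ρv²S·CD, rearranging gives CD = 2D/(ρv²S).
CD = 2 × 24 / (1.08 × 20.5² × 3.33) = 0.0318

CD = 0.0318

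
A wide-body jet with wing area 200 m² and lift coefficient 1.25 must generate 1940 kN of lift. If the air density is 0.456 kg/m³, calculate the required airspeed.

L = ½ρv²S·CL ⇒ v = √(2L/(ρ·S·CL))
v = √(2 × 1.94×10^6 / (0.456 × 200 × 1.25)) = √34040 = 184 m/s

v = 184 m/s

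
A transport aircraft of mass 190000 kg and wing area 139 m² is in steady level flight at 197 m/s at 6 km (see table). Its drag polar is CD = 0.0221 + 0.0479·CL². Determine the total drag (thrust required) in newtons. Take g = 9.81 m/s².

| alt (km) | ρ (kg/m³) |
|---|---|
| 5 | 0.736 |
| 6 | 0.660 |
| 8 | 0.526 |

D = 1.33×10^5 N

At 6 km, from the table: ρ = 0.660 kg/m³.
Weight W = mg = 190000 × 9.81 = 1.8639×10^6 N; in level flight L = W.
Dynamic pressure q = 0.5 × 0.66 × 197² = 12810 Pa.
Required CL = L/(qS) = 1.8639×10^6/(12810·139) = 1.047.
CD = 0.0221 + 0.0479 × 1.047² = 0.07461.
D = q·S·CD = 12810 × 139 × 0.07461 = 1.328×10^5 N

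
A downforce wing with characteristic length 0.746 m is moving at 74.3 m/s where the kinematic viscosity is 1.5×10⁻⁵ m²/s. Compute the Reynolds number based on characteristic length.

Re = v·c/ν = 74.3 × 0.746 / (1.5×10⁻⁵) = 3.7×10^6

Re = 3.7×10^6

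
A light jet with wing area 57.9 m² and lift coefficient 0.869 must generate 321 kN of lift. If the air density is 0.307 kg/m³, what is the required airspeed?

v = 204 m/s

L = ½ρv²S·CL ⇒ v = √(2L/(ρ·S·CL))
v = √(2 × 3.21×10^5 / (0.307 × 57.9 × 0.869)) = √41560 = 204 m/s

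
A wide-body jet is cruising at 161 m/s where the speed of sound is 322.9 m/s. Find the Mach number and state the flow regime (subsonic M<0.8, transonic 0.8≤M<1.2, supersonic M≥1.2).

M = v/a = 161 / 322.9 = 0.499
M = 0.499 → subsonic.

M = 0.499 (subsonic)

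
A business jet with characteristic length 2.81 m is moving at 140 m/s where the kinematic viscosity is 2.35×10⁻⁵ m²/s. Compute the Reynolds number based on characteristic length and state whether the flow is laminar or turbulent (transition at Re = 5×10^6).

Re = v·c/ν = 140 × 2.81 / (2.35×10⁻⁵) = 1.67×10^7
Since 1.67×10^7 > 5×10^6, the flow is turbulent.

Re = 1.67×10^7 (turbulent)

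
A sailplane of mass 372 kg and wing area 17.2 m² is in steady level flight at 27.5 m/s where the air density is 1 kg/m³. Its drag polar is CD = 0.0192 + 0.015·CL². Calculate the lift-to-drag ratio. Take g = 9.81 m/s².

Level flight ⇒ L = W = m·g = 372 × 9.81 = 3649.3 N.
q = ½ρv² = ½ × 1 × 27.5² = 378.1 Pa.
Required CL = L/(qS) = 3649.3/(378.1·17.2) = 0.5611.
CD = 0.0192 + 0.015 × 0.5611² = 0.02392.
L/D = CL/CD = 0.5611 / 0.02392 = 23.5

L/D = 23.5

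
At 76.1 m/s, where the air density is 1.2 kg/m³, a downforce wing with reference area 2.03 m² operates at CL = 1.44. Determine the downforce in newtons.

L = ½ρv²S·CL = ½ × 1.2 × 76.1² × 2.03 × 1.44 = 10200 N ≈ 10.2 kN

L = 10200 N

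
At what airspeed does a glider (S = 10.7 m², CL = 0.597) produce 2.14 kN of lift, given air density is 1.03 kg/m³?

L = ½ρv²S·CL ⇒ v = √(2L/(ρ·S·CL))
v = √(2 × 2140 / (1.03 × 10.7 × 0.597)) = √650.5 = 25.5 m/s

v = 25.5 m/s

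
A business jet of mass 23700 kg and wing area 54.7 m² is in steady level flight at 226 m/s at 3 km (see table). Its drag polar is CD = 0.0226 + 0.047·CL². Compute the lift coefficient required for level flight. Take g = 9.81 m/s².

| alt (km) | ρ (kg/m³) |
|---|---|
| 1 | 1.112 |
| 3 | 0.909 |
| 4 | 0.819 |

At 3 km, from the table: ρ = 0.909 kg/m³.
In steady level flight, lift balances weight: W = mg = 23700 × 9.81 = 2.325×10^5 N.
q = ½ρv² = ½ × 0.909 × 226² = 23210 Pa.
CL = 2W/(ρv²S) = 2×2.325×10^5/(0.909×226²×54.7) = 0.1831.

CL = 0.183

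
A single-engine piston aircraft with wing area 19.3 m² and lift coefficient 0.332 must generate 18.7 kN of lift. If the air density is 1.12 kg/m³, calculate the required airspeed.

v = 72.2 m/s

L = ½ρv²S·CL ⇒ v = √(2L/(ρ·S·CL))
v = √(2 × 18700 / (1.12 × 19.3 × 0.332)) = √5211 = 72.2 m/s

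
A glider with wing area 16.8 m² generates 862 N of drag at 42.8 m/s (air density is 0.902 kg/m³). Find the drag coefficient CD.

CD = 0.0621

From D = ½ρv²S·CD, rearranging gives CD = 2D/(ρv²S).
CD = 2 × 862 / (0.902 × 42.8² × 16.8) = 0.0621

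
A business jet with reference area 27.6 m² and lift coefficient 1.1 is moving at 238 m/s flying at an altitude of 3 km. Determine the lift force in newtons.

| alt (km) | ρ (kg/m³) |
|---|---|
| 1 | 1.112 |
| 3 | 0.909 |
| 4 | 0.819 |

L = 7.82×10^5 N

At 3 km, from the table: ρ = 0.909 kg/m³.
L = ½ρv²S·CL = ½ × 0.909 × 238² × 27.6 × 1.1 = 7.82×10^5 N ≈ 782 kN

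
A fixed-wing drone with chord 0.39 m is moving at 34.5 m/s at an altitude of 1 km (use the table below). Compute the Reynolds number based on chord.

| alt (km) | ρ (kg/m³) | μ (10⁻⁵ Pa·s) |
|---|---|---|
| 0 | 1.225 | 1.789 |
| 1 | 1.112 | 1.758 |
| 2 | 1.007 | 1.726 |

At 1 km, from the table: ρ = 1.112 kg/m³, μ = 1.758×10⁻⁵ Pa·s.
Re = ρ·v·c/μ = 1.112 × 34.5 × 0.39 / (1.758×10⁻⁵) = 8.51×10^5

Re = 8.51×10^5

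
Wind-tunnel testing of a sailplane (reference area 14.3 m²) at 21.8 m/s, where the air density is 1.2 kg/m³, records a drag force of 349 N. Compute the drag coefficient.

From D = ½ρv²S·CD, rearranging gives CD = 2D/(ρv²S).
CD = 2 × 349 / (1.2 × 21.8² × 14.3) = 0.0856

CD = 0.0856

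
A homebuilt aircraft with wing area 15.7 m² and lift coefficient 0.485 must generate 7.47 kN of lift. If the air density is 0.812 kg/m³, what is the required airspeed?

v = 49.2 m/s

L = ½ρv²S·CL ⇒ v = √(2L/(ρ·S·CL))
v = √(2 × 7470 / (0.812 × 15.7 × 0.485)) = √2416 = 49.2 m/s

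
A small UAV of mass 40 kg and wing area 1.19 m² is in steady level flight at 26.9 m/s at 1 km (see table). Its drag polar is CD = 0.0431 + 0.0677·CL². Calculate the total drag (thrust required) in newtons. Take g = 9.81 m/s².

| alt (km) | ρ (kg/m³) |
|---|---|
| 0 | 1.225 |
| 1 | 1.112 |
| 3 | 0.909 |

D = 42.4 N

At 1 km, from the table: ρ = 1.112 kg/m³.
In steady level flight, lift balances weight: W = mg = 40 × 9.81 = 392.4 N.
Dynamic pressure q = 0.5 × 1.112 × 26.9² = 402.3 Pa.
Required CL = L/(qS) = 392.4/(402.3·1.19) = 0.8196.
CD = 0.0431 + 0.0677 × 0.8196² = 0.08858.
D = q·S·CD = 402.3 × 1.19 × 0.08858 = 42.41 N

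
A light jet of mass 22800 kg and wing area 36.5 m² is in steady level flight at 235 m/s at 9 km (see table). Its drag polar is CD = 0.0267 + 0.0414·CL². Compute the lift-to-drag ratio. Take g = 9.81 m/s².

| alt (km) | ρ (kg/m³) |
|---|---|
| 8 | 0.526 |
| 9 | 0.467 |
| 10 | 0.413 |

L/D = 13.2

At 9 km, from the table: ρ = 0.467 kg/m³.
Level flight ⇒ L = W = m·g = 22800 × 9.81 = 2.2367×10^5 N.
Dynamic pressure q = 0.5 × 0.467 × 235² = 12900 Pa.
CL = W/(q·S) = 2.2367×10^5 / (12900 × 36.5) = 0.4752.
CD = 0.0267 + 0.0414 × 0.4752² = 0.03605.
L/D = CL/CD = 0.4752 / 0.03605 = 13.2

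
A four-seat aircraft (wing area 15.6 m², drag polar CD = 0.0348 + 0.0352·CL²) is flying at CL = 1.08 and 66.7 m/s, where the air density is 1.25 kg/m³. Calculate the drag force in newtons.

D = 3290 N

CD = 0.0348 + 0.0352 × 1.08² = 0.07586
D = ½ρv²S·CD = ½ × 1.25 × 66.7² × 15.6 × 0.07586 = 3290 N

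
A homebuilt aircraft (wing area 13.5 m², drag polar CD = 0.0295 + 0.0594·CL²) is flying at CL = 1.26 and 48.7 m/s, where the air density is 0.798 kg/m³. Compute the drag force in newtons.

CD = 0.0295 + 0.0594 × 1.26² = 0.1238
D = ½ρv²S·CD = ½ × 0.798 × 48.7² × 13.5 × 0.1238 = 1580 N

D = 1580 N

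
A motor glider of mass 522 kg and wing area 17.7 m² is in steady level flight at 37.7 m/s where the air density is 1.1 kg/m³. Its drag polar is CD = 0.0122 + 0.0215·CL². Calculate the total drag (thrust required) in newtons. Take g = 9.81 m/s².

In steady level flight, lift balances weight: W = mg = 522 × 9.81 = 5120.8 N.
q = ½ρv² = ½ × 1.1 × 37.7² = 781.7 Pa.
Required CL = L/(qS) = 5120.8/(781.7·17.7) = 0.3701.
CD = 0.0122 + 0.0215 × 0.3701² = 0.01514.
D = q·S·CD = 781.7 × 17.7 × 0.01514 = 209.5 N

D = 210 N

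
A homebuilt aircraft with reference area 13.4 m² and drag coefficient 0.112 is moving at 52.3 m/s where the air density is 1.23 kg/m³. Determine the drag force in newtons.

Dynamic pressure q = ½ρv² = ½ × 1.23 × 52.3² = 1682 Pa.
D = q·S·CD = 1682 × 13.4 × 0.112 = 2520 N

D = 2520 N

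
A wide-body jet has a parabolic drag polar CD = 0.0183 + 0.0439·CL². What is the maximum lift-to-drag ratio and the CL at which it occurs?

(L/D)max = 17.6, at CL = 0.646

For CD = CD0 + K·CL², (L/D)max occurs at CL* = √(CD0/K) and equals 1/(2√(K·CD0)).
(L/D)max = 1/(2√(0.0439 × 0.0183)) = 1/(2 × 0.02834) = 17.6
CL* = √(0.0183/0.0439) = 0.646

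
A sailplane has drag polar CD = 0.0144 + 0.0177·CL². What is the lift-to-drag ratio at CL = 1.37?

L/D = 28.8

CD = 0.0144 + 0.0177 × 1.37² = 0.04762
L/D = CL/CD = 1.37 / 0.04762 = 28.8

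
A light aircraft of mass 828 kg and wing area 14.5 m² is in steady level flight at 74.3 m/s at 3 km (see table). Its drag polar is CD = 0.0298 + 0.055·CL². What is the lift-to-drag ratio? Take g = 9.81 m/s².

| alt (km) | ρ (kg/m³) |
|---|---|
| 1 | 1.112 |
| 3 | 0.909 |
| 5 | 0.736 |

L/D = 6.86

At 3 km, from the table: ρ = 0.909 kg/m³.
Weight W = mg = 828 × 9.81 = 8122.7 N; in level flight L = W.
Dynamic pressure q = 0.5 × 0.909 × 74.3² = 2509 Pa.
CL = 2W/(ρv²S) = 2×8122.7/(0.909×74.3²×14.5) = 0.2233.
CD = 0.0298 + 0.055 × 0.2233² = 0.03254.
L/D = CL/CD = 0.2233 / 0.03254 = 6.86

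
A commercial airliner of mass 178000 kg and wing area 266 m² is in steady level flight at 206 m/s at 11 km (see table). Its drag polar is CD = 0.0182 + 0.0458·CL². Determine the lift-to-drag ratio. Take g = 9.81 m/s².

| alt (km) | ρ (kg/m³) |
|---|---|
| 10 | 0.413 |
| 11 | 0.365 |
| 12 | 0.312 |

At 11 km, from the table: ρ = 0.365 kg/m³.
Level flight ⇒ L = W = m·g = 178000 × 9.81 = 1.7462×10^6 N.
q = ½ρv² = ½ × 0.365 × 206² = 7745 Pa.
Required CL = L/(qS) = 1.7462×10^6/(7745·266) = 0.8476.
CD = 0.0182 + 0.0458 × 0.8476² = 0.05111.
L/D = CL/CD = 0.8476 / 0.05111 = 16.6

L/D = 16.6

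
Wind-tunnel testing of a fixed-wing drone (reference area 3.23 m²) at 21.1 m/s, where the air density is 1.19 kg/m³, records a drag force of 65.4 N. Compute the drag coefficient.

CD = 0.0764

From D = ½ρv²S·CD, rearranging gives CD = 2D/(ρv²S).
CD = 2 × 65.4 / (1.19 × 21.1² × 3.23) = 0.0764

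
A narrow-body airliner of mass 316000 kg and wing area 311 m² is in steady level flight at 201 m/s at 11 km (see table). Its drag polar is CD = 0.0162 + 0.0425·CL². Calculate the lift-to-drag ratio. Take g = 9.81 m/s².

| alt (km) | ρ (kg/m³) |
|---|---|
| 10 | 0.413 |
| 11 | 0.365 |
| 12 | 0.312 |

L/D = 14.4

At 11 km, from the table: ρ = 0.365 kg/m³.
Weight W = mg = 316000 × 9.81 = 3.1×10^6 N; in level flight L = W.
Dynamic pressure q = 0.5 × 0.365 × 201² = 7373 Pa.
Required CL = L/(qS) = 3.1×10^6/(7373·311) = 1.352.
CD = 0.0162 + 0.0425 × 1.352² = 0.09387.
L/D = CL/CD = 1.352 / 0.09387 = 14.4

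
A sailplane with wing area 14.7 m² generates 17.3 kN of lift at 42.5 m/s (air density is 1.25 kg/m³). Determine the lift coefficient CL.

CL = 1.04

From L = ½ρv²S·CL, rearranging gives CL = 2L/(ρv²S).
CL = 2 × 17300 / (1.25 × 42.5² × 14.7) = 1.04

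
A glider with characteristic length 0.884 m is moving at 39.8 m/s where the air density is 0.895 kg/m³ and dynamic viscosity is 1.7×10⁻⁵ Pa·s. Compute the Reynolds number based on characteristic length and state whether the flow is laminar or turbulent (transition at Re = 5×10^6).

Re = 1.85×10^6 (laminar)

Re = ρ·v·c/μ = 0.895 × 39.8 × 0.884 / (1.7×10⁻⁵) = 1.85×10^6
Since 1.85×10^6 < 5×10^6, the flow is laminar.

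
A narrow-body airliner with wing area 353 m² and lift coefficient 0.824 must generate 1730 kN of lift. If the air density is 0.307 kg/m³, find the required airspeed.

v = 197 m/s

L = ½ρv²S·CL ⇒ v = √(2L/(ρ·S·CL))
v = √(2 × 1.73×10^6 / (0.307 × 353 × 0.824)) = √38750 = 197 m/s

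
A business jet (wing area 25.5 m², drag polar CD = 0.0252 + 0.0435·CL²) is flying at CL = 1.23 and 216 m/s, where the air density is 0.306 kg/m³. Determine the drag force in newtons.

D = 16600 N

CD = 0.0252 + 0.0435 × 1.23² = 0.09101
D = ½ρv²S·CD = ½ × 0.306 × 216² × 25.5 × 0.09101 = 16600 N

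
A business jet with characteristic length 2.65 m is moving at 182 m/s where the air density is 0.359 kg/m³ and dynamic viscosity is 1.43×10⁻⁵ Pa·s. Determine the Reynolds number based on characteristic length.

Re = 1.21×10^7

Re = ρ·v·c/μ = 0.359 × 182 × 2.65 / (1.43×10⁻⁵) = 1.21×10^7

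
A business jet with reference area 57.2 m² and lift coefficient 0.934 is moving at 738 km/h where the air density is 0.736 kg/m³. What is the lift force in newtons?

L = 8.26×10^5 N

Convert speed: v = 738 km/h ÷ 3.6 = 205 m/s.
L = ½ρv²S·CL = ½ × 0.736 × 205² × 57.2 × 0.934 = 8.26×10^5 N ≈ 826 kN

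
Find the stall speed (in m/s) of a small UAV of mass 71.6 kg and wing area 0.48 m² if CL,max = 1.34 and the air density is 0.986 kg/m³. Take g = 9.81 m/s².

At stall, lift equals weight: L = W = m·g = 71.6 × 9.81 = 702.4 N.
V_stall = √(2W/(ρ·S·CL,max)) = √(2 × 702.4 / (0.986 × 0.48 × 1.34))
V_stall = √2215 = 47.1 m/s

V_stall = 47.1 m/s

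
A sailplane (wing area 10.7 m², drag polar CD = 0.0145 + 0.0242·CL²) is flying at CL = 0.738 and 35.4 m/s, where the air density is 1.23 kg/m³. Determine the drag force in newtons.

D = 228 N

CD = 0.0145 + 0.0242 × 0.738² = 0.02768
D = ½ρv²S·CD = ½ × 1.23 × 35.4² × 10.7 × 0.02768 = 228 N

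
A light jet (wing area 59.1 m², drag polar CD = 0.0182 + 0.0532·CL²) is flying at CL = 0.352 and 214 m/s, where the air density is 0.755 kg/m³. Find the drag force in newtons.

CD = 0.0182 + 0.0532 × 0.352² = 0.02479
D = ½ρv²S·CD = ½ × 0.755 × 214² × 59.1 × 0.02479 = 25300 N

D = 25300 N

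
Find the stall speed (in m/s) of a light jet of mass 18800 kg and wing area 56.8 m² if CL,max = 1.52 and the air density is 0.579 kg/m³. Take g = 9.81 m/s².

At stall, lift equals weight: L = W = m·g = 18800 × 9.81 = 1.844×10^5 N.
V_stall = √(2W/(ρ·S·CL,max)) = √(2 × 1.844×10^5 / (0.579 × 56.8 × 1.52))
V_stall = √7379 = 85.9 m/s

V_stall = 85.9 m/s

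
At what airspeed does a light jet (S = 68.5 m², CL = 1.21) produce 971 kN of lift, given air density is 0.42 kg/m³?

v = 236 m/s

L = ½ρv²S·CL ⇒ v = √(2L/(ρ·S·CL))
v = √(2 × 9.71×10^5 / (0.42 × 68.5 × 1.21)) = √55790 = 236 m/s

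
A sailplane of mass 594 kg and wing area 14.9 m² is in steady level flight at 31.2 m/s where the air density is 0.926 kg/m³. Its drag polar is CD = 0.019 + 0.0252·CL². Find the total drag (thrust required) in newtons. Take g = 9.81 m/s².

D = 255 N

Level flight ⇒ L = W = m·g = 594 × 9.81 = 5827.1 N.
q = ½ρv² = ½ × 0.926 × 31.2² = 450.7 Pa.
CL = W/(q·S) = 5827.1 / (450.7 × 14.9) = 0.8677.
CD = 0.019 + 0.0252 × 0.8677² = 0.03797.
D = q·S·CD = 450.7 × 14.9 × 0.03797 = 255 N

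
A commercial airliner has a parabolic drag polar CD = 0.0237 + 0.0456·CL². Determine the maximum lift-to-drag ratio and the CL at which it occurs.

For CD = CD0 + K·CL², (L/D)max occurs at CL* = √(CD0/K) and equals 1/(2√(K·CD0)).
(L/D)max = 1/(2√(0.0456 × 0.0237)) = 1/(2 × 0.03287) = 15.2
CL* = √(0.0237/0.0456) = 0.721

(L/D)max = 15.2, at CL = 0.721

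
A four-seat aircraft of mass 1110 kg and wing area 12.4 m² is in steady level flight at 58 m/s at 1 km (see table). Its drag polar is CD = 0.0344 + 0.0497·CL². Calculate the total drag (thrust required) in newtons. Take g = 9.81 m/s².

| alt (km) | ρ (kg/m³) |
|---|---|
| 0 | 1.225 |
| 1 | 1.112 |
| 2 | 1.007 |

At 1 km, from the table: ρ = 1.112 kg/m³.
Weight W = mg = 1110 × 9.81 = 10889 N; in level flight L = W.
q = ½ρv² = ½ × 1.112 × 58² = 1870 Pa.
CL = 2W/(ρv²S) = 2×10889/(1.112×58²×12.4) = 0.4695.
CD = 0.0344 + 0.0497 × 0.4695² = 0.04536.
D = q·S·CD = 1870 × 12.4 × 0.04536 = 1052 N

D = 1050 N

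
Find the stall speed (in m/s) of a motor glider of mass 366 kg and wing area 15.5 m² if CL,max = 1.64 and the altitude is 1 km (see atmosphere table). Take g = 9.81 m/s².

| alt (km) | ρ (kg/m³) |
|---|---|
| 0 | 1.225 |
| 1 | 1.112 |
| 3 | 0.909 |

At 1 km, from the table: ρ = 1.112 kg/m³.
Stall occurs when L = W at CL,max. W = mg = 366 × 9.81 = 3590 N.
From L = ½ρV²S·CL,max = W: V_stall = √(2W/(ρSCL,max)) = √(2·3590/(1.112·15.5·1.64))
V_stall = √254 = 15.9 m/s

V_stall = 15.9 m/s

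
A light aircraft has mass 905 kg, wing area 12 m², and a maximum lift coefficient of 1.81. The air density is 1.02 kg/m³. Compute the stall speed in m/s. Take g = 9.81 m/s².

Stall occurs when L = W at CL,max. W = mg = 905 × 9.81 = 8878 N.
From L = ½ρV²S·CL,max = W: V_stall = √(2W/(ρSCL,max)) = √(2·8878/(1.02·12·1.81))
V_stall = √801.5 = 28.3 m/s

V_stall = 28.3 m/s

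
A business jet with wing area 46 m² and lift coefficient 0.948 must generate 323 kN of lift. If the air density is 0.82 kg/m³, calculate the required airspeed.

L = ½ρv²S·CL ⇒ v = √(2L/(ρ·S·CL))
v = √(2 × 3.23×10^5 / (0.82 × 46 × 0.948)) = √18070 = 134 m/s

v = 134 m/s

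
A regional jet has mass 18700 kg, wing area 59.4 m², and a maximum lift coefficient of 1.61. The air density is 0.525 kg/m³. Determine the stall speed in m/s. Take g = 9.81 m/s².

V_stall = 85.5 m/s

Weight W = mg = 18700 × 9.81 = 1.834×10^5 N.
V_stall = √(2W/(ρ·S·CL,max)) = √(2 × 1.834×10^5 / (0.525 × 59.4 × 1.61))
V_stall = √7308 = 85.5 m/s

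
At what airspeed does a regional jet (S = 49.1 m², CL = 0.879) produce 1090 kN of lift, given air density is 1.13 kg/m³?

L = ½ρv²S·CL ⇒ v = √(2L/(ρ·S·CL))
v = √(2 × 1.09×10^6 / (1.13 × 49.1 × 0.879)) = √44700 = 211 m/s

v = 211 m/s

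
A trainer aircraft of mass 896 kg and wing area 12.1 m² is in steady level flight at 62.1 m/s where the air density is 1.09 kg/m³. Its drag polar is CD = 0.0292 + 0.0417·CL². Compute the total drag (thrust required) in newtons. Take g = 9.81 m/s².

In steady level flight, lift balances weight: W = mg = 896 × 9.81 = 8789.8 N.
q = ½ρv² = ½ × 1.09 × 62.1² = 2102 Pa.
CL = W/(q·S) = 8789.8 / (2102 × 12.1) = 0.3456.
CD = 0.0292 + 0.0417 × 0.3456² = 0.03418.
D = q·S·CD = 2102 × 12.1 × 0.03418 = 869.3 N

D = 869 N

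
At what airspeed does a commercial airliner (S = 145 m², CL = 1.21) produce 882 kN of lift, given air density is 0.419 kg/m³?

L = ½ρv²S·CL ⇒ v = √(2L/(ρ·S·CL))
v = √(2 × 8.82×10^5 / (0.419 × 145 × 1.21)) = √24000 = 155 m/s

v = 155 m/s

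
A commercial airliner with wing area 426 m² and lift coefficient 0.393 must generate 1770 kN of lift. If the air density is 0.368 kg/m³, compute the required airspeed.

v = 240 m/s

L = ½ρv²S·CL ⇒ v = √(2L/(ρ·S·CL))
v = √(2 × 1.77×10^6 / (0.368 × 426 × 0.393)) = √57460 = 240 m/s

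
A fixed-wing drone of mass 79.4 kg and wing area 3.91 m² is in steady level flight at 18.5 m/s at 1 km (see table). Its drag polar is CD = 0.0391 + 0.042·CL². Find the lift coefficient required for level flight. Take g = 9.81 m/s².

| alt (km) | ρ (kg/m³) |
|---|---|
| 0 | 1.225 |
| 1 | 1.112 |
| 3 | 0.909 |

At 1 km, from the table: ρ = 1.112 kg/m³.
Weight W = mg = 79.4 × 9.81 = 778.91 N; in level flight L = W.
Dynamic pressure q = 0.5 × 1.112 × 18.5² = 190.3 Pa.
CL = W/(q·S) = 778.91 / (190.3 × 3.91) = 1.047.

CL = 1.05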